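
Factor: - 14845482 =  - 2^1*3^2*824749^1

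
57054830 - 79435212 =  - 22380382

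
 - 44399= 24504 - 68903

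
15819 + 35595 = 51414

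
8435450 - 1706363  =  6729087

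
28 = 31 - 3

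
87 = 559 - 472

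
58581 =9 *6509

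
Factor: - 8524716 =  - 2^2*3^1* 827^1*859^1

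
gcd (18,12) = 6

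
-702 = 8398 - 9100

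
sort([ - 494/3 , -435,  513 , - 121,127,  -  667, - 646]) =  [ - 667, - 646 , - 435, - 494/3, - 121, 127,513 ] 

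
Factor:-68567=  - 68567^1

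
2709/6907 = 2709/6907 =0.39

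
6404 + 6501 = 12905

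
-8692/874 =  - 10 + 24/437 = - 9.95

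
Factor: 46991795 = 5^1*9398359^1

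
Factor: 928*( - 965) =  - 2^5*5^1*29^1*193^1= - 895520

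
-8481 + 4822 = - 3659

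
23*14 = 322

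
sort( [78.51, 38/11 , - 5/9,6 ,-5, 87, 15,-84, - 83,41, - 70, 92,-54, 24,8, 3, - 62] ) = [  -  84,-83,-70, - 62, - 54,-5, - 5/9, 3, 38/11,6,8, 15, 24,41,78.51,87,  92]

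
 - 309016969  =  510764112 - 819781081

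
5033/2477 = 5033/2477=2.03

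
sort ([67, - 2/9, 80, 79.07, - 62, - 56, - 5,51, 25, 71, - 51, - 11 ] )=[ - 62, - 56 ,-51, - 11,  -  5, - 2/9,  25, 51, 67,  71, 79.07,80]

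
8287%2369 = 1180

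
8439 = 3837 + 4602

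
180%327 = 180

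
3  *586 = 1758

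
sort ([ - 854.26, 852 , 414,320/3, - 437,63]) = [ - 854.26, - 437,63 , 320/3, 414, 852] 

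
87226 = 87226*1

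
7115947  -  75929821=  - 68813874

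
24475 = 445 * 55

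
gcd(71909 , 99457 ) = 1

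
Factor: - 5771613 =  - 3^1*1923871^1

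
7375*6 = 44250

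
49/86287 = 49/86287 = 0.00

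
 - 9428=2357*(  -  4 )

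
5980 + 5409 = 11389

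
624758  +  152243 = 777001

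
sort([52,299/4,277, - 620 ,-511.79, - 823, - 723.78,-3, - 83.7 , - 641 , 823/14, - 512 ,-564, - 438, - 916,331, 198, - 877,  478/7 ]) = [ - 916,-877, - 823, - 723.78,-641, - 620 , - 564  ,-512, -511.79, - 438,-83.7,- 3,52,823/14 , 478/7 , 299/4 , 198 , 277, 331 ] 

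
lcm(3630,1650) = 18150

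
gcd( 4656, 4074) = 582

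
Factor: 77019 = 3^1 * 25673^1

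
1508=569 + 939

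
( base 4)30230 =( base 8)1454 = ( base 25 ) 17c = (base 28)110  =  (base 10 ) 812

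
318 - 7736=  - 7418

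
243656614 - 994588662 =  - 750932048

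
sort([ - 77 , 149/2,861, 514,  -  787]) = [ - 787, - 77,149/2, 514, 861]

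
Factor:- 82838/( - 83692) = 97/98 =2^(  -  1 ) * 7^( - 2)*97^1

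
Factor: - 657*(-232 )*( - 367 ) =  - 2^3*3^2*29^1 * 73^1*367^1 = - 55939608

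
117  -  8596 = -8479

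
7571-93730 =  - 86159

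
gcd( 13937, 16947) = 7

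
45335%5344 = 2583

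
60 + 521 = 581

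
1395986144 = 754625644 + 641360500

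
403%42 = 25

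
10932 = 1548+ 9384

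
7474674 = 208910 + 7265764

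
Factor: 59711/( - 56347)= - 71/67= - 67^( - 1)*71^1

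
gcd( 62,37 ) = 1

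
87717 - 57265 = 30452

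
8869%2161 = 225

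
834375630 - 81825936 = 752549694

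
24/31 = 24/31 = 0.77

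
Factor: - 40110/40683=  - 2^1*5^1*7^1*71^(  -  1) = -70/71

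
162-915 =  - 753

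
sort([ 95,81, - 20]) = [-20,  81,95 ] 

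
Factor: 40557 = 3^1*11^1*1229^1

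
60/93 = 20/31 = 0.65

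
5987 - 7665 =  - 1678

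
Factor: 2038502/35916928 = 1019251/17958464 = 2^(-6)*277^(-1) * 1013^( - 1) * 1019251^1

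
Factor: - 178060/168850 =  - 58/55 =-  2^1*5^( - 1 ) * 11^ ( - 1 )*29^1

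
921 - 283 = 638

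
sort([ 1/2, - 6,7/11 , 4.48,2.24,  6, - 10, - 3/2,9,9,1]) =[ - 10 , - 6,-3/2, 1/2, 7/11, 1,2.24,4.48,6,9,9] 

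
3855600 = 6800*567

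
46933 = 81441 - 34508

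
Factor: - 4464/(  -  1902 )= 744/317=2^3*3^1 * 31^1*317^(-1)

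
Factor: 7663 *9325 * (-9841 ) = -5^2*13^1*79^1*97^1*373^1*757^1 = - 703213011475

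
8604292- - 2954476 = 11558768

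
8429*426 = 3590754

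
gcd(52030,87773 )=1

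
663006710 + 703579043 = 1366585753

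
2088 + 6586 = 8674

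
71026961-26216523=44810438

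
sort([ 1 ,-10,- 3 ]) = [  -  10, - 3,1 ]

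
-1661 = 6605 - 8266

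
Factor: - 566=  -2^1*283^1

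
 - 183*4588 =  - 839604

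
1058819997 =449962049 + 608857948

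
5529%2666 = 197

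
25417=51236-25819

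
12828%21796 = 12828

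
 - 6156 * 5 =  - 30780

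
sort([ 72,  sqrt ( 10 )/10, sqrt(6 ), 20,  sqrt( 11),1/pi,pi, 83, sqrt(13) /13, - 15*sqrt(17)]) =[ - 15*sqrt( 17), sqrt( 13) /13,sqrt (10)/10,1/pi, sqrt( 6),pi,sqrt ( 11 ),20,72, 83]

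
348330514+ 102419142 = 450749656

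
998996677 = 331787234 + 667209443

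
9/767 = 9/767 = 0.01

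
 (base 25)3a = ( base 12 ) 71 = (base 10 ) 85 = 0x55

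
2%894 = 2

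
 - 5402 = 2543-7945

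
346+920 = 1266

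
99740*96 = 9575040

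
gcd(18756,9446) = 2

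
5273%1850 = 1573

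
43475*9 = 391275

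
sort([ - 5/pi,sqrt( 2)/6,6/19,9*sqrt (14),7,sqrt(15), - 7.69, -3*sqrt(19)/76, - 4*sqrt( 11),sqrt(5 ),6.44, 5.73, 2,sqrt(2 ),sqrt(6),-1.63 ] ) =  [ - 4*sqrt(11),-7.69,-1.63, - 5/pi, - 3*sqrt(19)/76,  sqrt(2)/6,6/19,sqrt(2 ), 2,sqrt(5) , sqrt(6),sqrt(15 ),5.73, 6.44,7,9*sqrt(14)] 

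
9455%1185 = 1160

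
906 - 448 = 458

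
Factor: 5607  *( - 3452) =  - 2^2*3^2 * 7^1 * 89^1*863^1 = - 19355364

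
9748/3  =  9748/3 = 3249.33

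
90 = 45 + 45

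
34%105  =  34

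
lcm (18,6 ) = 18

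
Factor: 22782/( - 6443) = - 2^1 * 3^1*17^ ( - 1)*379^( - 1)*3797^1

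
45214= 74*611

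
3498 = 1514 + 1984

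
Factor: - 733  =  - 733^1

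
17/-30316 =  - 17/30316 = -0.00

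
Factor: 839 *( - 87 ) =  - 72993 = - 3^1*29^1*839^1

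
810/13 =62  +  4/13=62.31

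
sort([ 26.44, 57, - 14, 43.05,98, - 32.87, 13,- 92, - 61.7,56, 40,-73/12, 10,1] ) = [-92, - 61.7 , - 32.87, - 14, - 73/12, 1, 10, 13,26.44,  40,43.05, 56,57,98]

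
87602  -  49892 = 37710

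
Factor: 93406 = 2^1*46703^1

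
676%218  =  22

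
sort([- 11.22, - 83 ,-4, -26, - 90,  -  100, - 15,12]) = [  -  100, - 90, - 83, -26, - 15, - 11.22,  -  4, 12 ] 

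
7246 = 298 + 6948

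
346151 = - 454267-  - 800418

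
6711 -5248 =1463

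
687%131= 32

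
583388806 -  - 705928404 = 1289317210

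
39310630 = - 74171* ( - 530)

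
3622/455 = 3622/455 = 7.96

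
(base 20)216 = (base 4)30322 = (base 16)33a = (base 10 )826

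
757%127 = 122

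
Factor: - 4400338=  - 2^1*59^1*89^1 *419^1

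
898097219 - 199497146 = 698600073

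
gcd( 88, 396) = 44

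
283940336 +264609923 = 548550259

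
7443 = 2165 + 5278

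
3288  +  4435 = 7723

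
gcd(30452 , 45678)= 15226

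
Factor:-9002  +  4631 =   -  3^1*31^1 * 47^1 = - 4371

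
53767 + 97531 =151298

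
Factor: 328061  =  328061^1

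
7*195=1365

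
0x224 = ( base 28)JG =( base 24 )mk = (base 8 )1044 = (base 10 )548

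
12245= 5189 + 7056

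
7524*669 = 5033556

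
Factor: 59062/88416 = 29531/44208 = 2^( - 4)*3^( - 2 )*307^( - 1 )*29531^1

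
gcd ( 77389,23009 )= 1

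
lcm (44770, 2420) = 89540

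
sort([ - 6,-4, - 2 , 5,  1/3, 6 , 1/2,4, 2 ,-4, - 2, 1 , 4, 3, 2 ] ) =[-6,  -  4, - 4,-2, - 2, 1/3,1/2, 1,2, 2,3, 4 , 4, 5, 6 ] 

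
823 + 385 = 1208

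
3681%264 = 249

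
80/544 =5/34 = 0.15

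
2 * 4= 8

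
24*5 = 120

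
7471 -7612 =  - 141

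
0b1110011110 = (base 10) 926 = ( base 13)563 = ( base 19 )2AE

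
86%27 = 5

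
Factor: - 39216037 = -7^1*5602291^1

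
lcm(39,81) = 1053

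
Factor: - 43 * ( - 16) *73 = 2^4*43^1*73^1=50224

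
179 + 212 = 391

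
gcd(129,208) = 1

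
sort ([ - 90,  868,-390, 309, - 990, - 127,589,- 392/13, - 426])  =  [ - 990,-426,- 390, - 127,  -  90, - 392/13,309,589, 868 ] 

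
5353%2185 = 983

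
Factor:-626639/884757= - 3^( - 1) * 13^1*19^1*43^1*59^1*294919^( - 1) 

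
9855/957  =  3285/319=10.30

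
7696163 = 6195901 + 1500262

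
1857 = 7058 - 5201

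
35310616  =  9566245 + 25744371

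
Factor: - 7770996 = -2^2*3^2*73^1*2957^1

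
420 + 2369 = 2789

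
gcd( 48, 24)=24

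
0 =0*77602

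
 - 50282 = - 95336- - 45054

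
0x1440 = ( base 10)5184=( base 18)g00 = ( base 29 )64m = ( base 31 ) 5C7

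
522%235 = 52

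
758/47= 758/47 = 16.13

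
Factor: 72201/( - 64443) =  - 41^1*587^1 * 21481^( - 1 ) = - 24067/21481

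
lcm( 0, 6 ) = 0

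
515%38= 21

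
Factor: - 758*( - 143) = 2^1*11^1 * 13^1*379^1 = 108394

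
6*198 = 1188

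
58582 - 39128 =19454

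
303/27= 101/9= 11.22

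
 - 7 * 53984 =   -  377888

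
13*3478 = 45214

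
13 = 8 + 5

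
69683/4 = 69683/4 = 17420.75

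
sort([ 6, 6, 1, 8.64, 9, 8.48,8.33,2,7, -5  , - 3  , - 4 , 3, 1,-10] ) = [ - 10, -5,  -  4,-3, 1,1,2, 3 , 6,  6, 7, 8.33, 8.48, 8.64, 9] 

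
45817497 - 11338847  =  34478650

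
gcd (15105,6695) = 5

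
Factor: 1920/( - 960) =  - 2^1 = - 2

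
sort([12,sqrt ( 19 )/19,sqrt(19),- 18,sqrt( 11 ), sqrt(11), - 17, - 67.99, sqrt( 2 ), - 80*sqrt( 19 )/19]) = [ - 67.99, - 80*sqrt(19) /19 ,  -  18, - 17, sqrt(19)/19, sqrt(2) , sqrt(11 ),sqrt(11 ), sqrt(19), 12]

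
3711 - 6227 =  - 2516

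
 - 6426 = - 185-6241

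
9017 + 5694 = 14711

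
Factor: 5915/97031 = 5^1 * 7^1*11^( -1)*13^2 *8821^(- 1 )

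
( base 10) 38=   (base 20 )1i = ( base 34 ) 14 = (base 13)2C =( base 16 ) 26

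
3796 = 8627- 4831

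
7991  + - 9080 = - 1089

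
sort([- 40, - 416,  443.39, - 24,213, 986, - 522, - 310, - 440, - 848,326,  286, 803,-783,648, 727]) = [ - 848 , - 783, - 522, - 440,-416, - 310, - 40,-24,213 , 286 , 326,443.39, 648,727, 803, 986] 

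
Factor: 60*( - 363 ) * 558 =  - 2^3*3^4 * 5^1*11^2*31^1 = -  12153240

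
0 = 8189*0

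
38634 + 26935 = 65569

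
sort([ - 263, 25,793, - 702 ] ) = [-702, - 263, 25,793 ]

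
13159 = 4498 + 8661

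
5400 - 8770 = -3370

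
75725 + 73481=149206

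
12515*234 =2928510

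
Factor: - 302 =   -  2^1*151^1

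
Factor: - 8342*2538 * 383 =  - 2^2*3^3 * 43^1*47^1*97^1* 383^1 = - 8108874468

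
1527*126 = 192402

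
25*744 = 18600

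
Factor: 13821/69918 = 17/86 = 2^( - 1)*17^1*43^(  -  1)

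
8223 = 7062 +1161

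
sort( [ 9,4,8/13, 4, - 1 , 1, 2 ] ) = [-1,  8/13,  1  ,  2, 4,4,9] 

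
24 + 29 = 53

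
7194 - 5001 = 2193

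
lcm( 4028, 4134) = 157092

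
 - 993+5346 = 4353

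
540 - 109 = 431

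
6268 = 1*6268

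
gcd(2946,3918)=6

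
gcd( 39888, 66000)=48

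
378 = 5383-5005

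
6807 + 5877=12684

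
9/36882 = 1/4098=0.00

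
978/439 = 978/439 = 2.23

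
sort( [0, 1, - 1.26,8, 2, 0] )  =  [ - 1.26, 0, 0 , 1, 2, 8 ]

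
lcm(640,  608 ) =12160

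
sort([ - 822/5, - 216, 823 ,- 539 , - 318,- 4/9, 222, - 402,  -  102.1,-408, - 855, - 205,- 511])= [-855, - 539,-511, - 408, - 402, -318,-216,  -  205 ,-822/5,-102.1  ,-4/9 , 222,823 ]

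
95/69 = 1+26/69 = 1.38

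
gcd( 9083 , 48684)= 1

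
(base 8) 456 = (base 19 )fh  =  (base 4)10232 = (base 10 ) 302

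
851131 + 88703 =939834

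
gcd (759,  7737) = 3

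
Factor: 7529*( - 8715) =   -  3^1*5^1*7^1 * 83^1*7529^1 = -65615235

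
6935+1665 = 8600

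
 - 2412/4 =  - 603=- 603.00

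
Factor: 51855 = 3^1*5^1*3457^1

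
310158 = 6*51693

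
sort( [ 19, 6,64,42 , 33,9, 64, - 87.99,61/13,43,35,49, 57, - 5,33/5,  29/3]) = [ - 87.99, - 5,61/13, 6,  33/5, 9,29/3,19,33 , 35,42, 43,49,57,64 , 64 ] 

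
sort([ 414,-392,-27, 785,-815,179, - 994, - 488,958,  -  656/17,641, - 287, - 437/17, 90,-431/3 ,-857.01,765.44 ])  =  [-994, - 857.01,-815,-488  , - 392, - 287 , - 431/3,-656/17 , - 27 , - 437/17, 90 , 179, 414,  641,765.44, 785,958]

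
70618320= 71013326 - 395006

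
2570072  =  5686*452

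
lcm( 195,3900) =3900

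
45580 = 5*9116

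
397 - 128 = 269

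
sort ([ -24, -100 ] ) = [ - 100,-24] 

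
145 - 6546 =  - 6401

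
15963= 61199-45236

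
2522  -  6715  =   - 4193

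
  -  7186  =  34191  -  41377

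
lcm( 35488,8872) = 35488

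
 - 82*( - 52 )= 4264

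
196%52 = 40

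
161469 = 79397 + 82072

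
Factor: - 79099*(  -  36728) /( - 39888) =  - 363143509/4986 = - 2^(-1 )*3^( - 2 )*83^1*277^( - 1)*953^1*4591^1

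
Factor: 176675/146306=2^(-1)*5^2*37^1*383^( - 1) = 925/766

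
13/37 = 13/37= 0.35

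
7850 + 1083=8933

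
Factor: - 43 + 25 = -18 =-2^1 * 3^2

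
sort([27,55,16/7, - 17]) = [-17,16/7, 27 , 55]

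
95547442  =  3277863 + 92269579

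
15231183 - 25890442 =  - 10659259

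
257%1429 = 257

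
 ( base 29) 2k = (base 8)116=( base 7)141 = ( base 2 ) 1001110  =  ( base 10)78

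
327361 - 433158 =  - 105797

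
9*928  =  8352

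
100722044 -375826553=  - 275104509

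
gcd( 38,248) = 2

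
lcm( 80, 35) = 560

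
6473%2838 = 797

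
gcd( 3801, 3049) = 1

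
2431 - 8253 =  - 5822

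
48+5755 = 5803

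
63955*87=5564085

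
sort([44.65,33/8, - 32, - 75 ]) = [ - 75, - 32,33/8, 44.65 ]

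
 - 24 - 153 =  - 177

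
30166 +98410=128576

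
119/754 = 119/754 = 0.16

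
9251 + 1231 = 10482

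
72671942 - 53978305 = 18693637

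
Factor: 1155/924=2^(  -  2)*5^1=5/4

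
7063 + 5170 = 12233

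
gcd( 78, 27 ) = 3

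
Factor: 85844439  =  3^2*163^2*359^1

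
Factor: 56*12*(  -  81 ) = - 54432  =  - 2^5*3^5*7^1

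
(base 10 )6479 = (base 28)87B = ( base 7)24614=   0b1100101001111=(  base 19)HI0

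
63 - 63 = 0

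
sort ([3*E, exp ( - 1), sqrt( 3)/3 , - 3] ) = [-3, exp( - 1 ), sqrt(3 )/3,3*E ]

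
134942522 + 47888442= 182830964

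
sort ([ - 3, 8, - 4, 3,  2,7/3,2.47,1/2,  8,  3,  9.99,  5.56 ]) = [  -  4, - 3, 1/2, 2, 7/3, 2.47, 3 , 3, 5.56,  8 , 8, 9.99 ]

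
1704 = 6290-4586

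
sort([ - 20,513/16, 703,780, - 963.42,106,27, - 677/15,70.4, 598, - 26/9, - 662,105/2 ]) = [ - 963.42,- 662,  -  677/15, - 20, - 26/9,27, 513/16, 105/2, 70.4,106, 598,703,780 ] 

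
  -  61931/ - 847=73  +  100/847 = 73.12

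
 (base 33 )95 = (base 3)102012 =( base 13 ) 1A3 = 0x12e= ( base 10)302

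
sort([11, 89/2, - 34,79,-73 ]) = [  -  73,-34,11,89/2,79 ]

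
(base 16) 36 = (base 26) 22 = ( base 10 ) 54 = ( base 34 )1k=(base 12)46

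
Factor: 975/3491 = 3^1*5^2*13^1*3491^( - 1 )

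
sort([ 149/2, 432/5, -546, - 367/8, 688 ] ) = [ - 546, - 367/8,149/2, 432/5 , 688 ] 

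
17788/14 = 8894/7 = 1270.57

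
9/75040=9/75040 = 0.00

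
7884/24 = 328 + 1/2 = 328.50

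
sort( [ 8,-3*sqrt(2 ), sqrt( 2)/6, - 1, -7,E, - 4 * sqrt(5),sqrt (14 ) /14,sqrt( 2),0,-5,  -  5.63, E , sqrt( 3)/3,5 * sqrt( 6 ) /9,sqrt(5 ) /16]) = [  -  4 * sqrt (5 ), - 7,-5.63, - 5, - 3*sqrt( 2 ), - 1,0,sqrt( 5 )/16, sqrt(2 ) /6,sqrt( 14 ) /14,sqrt ( 3)/3,5*sqrt( 6 ) /9, sqrt(2 ) , E,E,8] 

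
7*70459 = 493213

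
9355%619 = 70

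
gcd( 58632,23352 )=168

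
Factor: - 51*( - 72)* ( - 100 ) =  - 2^5 *3^3*5^2*17^1  =  - 367200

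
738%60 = 18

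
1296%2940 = 1296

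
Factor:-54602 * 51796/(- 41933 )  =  2^3*19^( - 1)*23^2*563^1*1187^1*2207^( - 1 ) = 2828165192/41933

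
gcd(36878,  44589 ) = 1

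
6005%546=545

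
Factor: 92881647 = 3^5 * 382229^1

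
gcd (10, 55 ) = 5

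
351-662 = -311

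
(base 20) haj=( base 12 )408b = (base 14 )27b5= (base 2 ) 1101101101011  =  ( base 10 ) 7019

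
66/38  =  33/19= 1.74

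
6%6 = 0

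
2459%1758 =701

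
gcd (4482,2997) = 27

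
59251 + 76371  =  135622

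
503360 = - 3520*( - 143) 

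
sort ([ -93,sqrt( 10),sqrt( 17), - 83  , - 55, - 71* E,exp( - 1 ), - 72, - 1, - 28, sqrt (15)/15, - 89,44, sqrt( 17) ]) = [ - 71*E, - 93, -89, - 83, - 72, - 55,-28,  -  1, sqrt( 15)/15 , exp( - 1 ), sqrt( 10 ),  sqrt( 17), sqrt(17), 44]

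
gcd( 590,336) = 2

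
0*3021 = 0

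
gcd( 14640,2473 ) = 1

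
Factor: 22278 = 2^1*3^1*47^1*79^1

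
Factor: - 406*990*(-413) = 166001220 = 2^2*3^2*5^1*7^2*11^1*29^1*59^1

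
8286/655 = 8286/655 = 12.65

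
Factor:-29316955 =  - 5^1*47^1*124753^1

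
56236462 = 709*79318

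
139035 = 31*4485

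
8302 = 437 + 7865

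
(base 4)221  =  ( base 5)131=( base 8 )51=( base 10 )41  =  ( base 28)1d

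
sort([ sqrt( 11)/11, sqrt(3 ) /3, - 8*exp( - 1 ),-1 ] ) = [ - 8*exp( - 1), - 1,sqrt( 11)/11, sqrt( 3)/3] 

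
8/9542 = 4/4771 = 0.00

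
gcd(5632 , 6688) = 352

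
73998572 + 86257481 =160256053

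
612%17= 0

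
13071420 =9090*1438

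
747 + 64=811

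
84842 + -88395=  - 3553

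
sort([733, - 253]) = [ - 253, 733 ]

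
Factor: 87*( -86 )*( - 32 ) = 239424 = 2^6*3^1*29^1*43^1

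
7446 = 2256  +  5190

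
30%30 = 0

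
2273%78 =11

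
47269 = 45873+1396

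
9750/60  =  162 + 1/2 = 162.50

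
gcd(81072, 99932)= 4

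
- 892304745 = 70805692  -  963110437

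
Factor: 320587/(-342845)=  - 893/955 = - 5^(- 1)* 19^1*47^1*191^(-1)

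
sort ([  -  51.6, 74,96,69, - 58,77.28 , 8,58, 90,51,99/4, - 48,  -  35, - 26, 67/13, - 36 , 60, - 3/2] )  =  [-58, - 51.6 , - 48,-36, - 35,  -  26, - 3/2,67/13, 8,99/4,51,58,60, 69,74, 77.28,90,96 ] 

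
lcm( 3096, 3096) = 3096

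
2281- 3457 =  - 1176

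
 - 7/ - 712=7/712 = 0.01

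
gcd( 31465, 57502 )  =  1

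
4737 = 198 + 4539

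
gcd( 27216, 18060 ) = 84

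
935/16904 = 935/16904= 0.06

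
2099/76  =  27+47/76 = 27.62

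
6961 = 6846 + 115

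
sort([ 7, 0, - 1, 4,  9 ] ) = [ - 1, 0,  4, 7,  9]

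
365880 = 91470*4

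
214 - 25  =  189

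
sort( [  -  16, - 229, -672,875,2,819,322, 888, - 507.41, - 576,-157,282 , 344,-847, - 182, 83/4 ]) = [ - 847, - 672, - 576, - 507.41,  -  229, - 182,  -  157, - 16,2, 83/4,282, 322, 344,  819,875,888 ]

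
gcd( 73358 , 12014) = 2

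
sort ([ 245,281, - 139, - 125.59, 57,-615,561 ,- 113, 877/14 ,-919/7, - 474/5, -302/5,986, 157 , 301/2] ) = [-615, - 139, - 919/7,-125.59, - 113 , - 474/5,-302/5, 57, 877/14, 301/2, 157 , 245, 281,  561 , 986 ]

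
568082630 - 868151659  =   - 300069029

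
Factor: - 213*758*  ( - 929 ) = 149990766 = 2^1 *3^1 * 71^1*379^1 * 929^1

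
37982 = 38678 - 696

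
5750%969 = 905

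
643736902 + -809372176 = - 165635274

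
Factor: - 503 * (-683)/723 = 343549/723 =3^ ( - 1)*241^( -1 ) * 503^1*683^1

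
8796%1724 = 176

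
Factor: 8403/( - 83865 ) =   -  2801/27955 = - 5^( - 1) * 2801^1*  5591^(-1)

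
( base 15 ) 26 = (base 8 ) 44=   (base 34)12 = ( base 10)36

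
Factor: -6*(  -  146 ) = 2^2 * 3^1*73^1 = 876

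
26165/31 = 844 + 1/31 = 844.03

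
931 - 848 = 83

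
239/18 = 13 + 5/18 = 13.28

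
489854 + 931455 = 1421309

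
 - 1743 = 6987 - 8730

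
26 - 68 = - 42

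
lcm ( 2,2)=2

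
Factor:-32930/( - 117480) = 37/132  =  2^(- 2 ) *3^(  -  1) * 11^( -1)*37^1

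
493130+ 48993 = 542123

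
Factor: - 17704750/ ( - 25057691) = 2^1 * 5^3*7^1 * 43^( - 1 )*67^1 * 151^1*582737^( - 1) 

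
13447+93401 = 106848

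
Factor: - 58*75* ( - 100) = 435000 = 2^3*3^1*5^4*29^1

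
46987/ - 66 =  - 46987/66 = -  711.92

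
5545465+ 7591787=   13137252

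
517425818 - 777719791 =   -  260293973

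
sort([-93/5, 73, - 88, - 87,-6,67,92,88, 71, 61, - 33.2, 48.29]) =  [ - 88, - 87,- 33.2, - 93/5 ,- 6, 48.29, 61, 67, 71, 73, 88,92 ]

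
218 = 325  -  107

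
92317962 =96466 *957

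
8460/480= 141/8 = 17.62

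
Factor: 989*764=755596=2^2*23^1*43^1*191^1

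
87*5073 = 441351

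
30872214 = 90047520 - 59175306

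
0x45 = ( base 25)2j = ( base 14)4d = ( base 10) 69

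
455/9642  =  455/9642 = 0.05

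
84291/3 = 28097=   28097.00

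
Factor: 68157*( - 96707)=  - 6591258999 =- 3^2*13^1*43^1*173^1*7573^1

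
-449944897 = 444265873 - 894210770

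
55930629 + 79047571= 134978200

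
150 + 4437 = 4587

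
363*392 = 142296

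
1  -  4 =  - 3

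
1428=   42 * 34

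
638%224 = 190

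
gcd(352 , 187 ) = 11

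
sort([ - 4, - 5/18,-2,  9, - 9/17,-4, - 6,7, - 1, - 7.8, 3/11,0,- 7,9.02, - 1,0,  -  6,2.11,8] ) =[ - 7.8, - 7,-6,  -  6,  -  4 ,-4,- 2,-1, -1,- 9/17, - 5/18,0,0,3/11,2.11,7,8, 9,  9.02 ] 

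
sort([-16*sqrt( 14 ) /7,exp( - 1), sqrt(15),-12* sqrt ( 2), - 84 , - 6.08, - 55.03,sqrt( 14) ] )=[-84 , - 55.03 , - 12*sqrt(2),- 16* sqrt(14 )/7, - 6.08,exp(  -  1), sqrt( 14) , sqrt (15 )]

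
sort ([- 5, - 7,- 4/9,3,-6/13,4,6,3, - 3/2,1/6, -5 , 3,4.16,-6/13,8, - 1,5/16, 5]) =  [-7, - 5,-5, - 3/2, - 1, -6/13, - 6/13, - 4/9,  1/6 , 5/16, 3,3,3,4,4.16,5,6,8] 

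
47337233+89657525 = 136994758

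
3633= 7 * 519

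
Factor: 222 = 2^1*3^1  *  37^1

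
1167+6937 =8104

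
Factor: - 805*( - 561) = 451605  =  3^1*5^1 * 7^1*11^1*17^1 * 23^1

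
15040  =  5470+9570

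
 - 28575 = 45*( - 635 ) 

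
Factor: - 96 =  - 2^5*3^1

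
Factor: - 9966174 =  - 2^1 * 3^1*1661029^1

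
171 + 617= 788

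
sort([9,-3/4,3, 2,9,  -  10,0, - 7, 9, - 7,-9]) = [ - 10,  -  9, - 7, - 7,  -  3/4, 0, 2, 3,  9, 9, 9 ]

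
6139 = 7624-1485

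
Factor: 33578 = 2^1*103^1*163^1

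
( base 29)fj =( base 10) 454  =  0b111000110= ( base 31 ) EK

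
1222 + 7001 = 8223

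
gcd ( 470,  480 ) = 10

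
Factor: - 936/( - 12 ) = 78= 2^1*3^1*13^1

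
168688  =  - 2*( - 84344 ) 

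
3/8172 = 1/2724 = 0.00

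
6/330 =1/55=0.02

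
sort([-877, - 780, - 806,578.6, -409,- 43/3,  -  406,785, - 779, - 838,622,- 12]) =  [ -877, - 838, - 806, - 780, - 779, - 409 , - 406 , - 43/3 , - 12, 578.6, 622,785 ] 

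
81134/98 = 40567/49 = 827.90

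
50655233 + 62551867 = 113207100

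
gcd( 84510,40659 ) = 3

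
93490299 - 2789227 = 90701072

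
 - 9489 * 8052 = -76405428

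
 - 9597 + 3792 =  - 5805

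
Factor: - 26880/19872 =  - 280/207 = -  2^3*3^( -2 )*5^1 * 7^1  *  23^( - 1 ) 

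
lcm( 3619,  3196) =246092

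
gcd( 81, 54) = 27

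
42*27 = 1134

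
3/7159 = 3/7159=0.00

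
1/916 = 1/916=0.00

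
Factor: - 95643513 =  -  3^2 * 7^1*17^1*89303^1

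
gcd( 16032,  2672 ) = 2672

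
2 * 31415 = 62830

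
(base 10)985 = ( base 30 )12p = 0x3d9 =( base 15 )45a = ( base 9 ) 1314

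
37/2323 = 37/2323= 0.02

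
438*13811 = 6049218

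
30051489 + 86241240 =116292729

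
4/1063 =4/1063 = 0.00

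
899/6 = 149 + 5/6 =149.83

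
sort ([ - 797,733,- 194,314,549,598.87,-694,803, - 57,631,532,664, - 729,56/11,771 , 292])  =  [  -  797, - 729, -694, - 194,  -  57,56/11,292, 314, 532,549, 598.87,631, 664,733,771,803 ] 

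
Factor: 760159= 857^1*887^1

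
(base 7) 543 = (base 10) 276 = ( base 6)1140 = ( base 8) 424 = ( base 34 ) 84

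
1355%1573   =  1355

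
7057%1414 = 1401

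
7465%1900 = 1765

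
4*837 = 3348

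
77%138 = 77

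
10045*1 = 10045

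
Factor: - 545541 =-3^1*43^1*4229^1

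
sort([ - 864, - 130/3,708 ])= [  -  864, - 130/3, 708] 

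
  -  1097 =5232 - 6329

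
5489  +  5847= 11336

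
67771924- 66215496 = 1556428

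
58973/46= 1282 + 1/46 = 1282.02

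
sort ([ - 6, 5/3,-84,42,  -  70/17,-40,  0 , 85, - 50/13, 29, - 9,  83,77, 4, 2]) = [ - 84, - 40, - 9,-6, - 70/17, - 50/13,  0,5/3, 2,4,29, 42,  77,83,  85 ]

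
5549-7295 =-1746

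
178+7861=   8039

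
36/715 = 36/715=0.05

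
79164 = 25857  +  53307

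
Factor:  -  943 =  -  23^1*41^1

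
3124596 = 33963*92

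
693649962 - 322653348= 370996614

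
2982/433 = 2982/433 = 6.89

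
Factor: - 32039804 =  - 2^2*8009951^1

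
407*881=358567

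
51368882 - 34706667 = 16662215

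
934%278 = 100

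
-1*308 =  - 308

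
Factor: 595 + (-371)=224 = 2^5 * 7^1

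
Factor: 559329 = 3^1*37^1*5039^1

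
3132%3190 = 3132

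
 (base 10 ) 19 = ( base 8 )23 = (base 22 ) j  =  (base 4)103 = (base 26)j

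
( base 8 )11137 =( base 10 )4703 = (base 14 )19dd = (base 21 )ADK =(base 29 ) 5H5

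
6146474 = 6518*943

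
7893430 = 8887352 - 993922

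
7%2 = 1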